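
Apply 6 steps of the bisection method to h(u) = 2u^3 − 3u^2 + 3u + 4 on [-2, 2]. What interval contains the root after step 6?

u = 0 gives h = 4, positive; keep [-2, 0]
u = -1 gives h = -4, negative; keep [-1, 0]
u = -0.5 gives h = 1.5, positive; keep [-1, -0.5]
u = -0.75 gives h = -0.7812, negative; keep [-0.75, -0.5]
u = -0.625 gives h = 0.4648, positive; keep [-0.75, -0.625]
u = -0.6875 gives h = -0.1304, negative; keep [-0.6875, -0.625]

[-0.6875, -0.625]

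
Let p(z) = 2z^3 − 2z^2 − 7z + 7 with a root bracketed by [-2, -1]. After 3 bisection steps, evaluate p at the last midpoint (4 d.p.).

-0.0898

p(-1.5) = 6.25 > 0, so the root lies in [-2, -1.5]
p(-1.75) = 2.40625 > 0, so the root lies in [-2, -1.75]
p(-1.875) = -0.089844 < 0, so the root lies in [-1.875, -1.75]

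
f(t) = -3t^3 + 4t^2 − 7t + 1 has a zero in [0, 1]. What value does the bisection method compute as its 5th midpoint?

t = 0.5 gives f = -1.875, negative; keep [0, 0.5]
t = 0.25 gives f = -0.546875, negative; keep [0, 0.25]
t = 0.125 gives f = 0.181641, positive; keep [0.125, 0.25]
t = 0.1875 gives f = -0.1917, negative; keep [0.125, 0.1875]
t = 0.15625 gives f = -0.0075, negative; keep [0.125, 0.15625]

0.15625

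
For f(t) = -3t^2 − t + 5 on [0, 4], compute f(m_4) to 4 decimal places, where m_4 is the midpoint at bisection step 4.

f(2) = -9 < 0, so the root lies in [0, 2]
f(1) = 1 > 0, so the root lies in [1, 2]
f(1.5) = -3.25 < 0, so the root lies in [1, 1.5]
f(1.25) = -0.9375 < 0, so the root lies in [1, 1.25]

-0.9375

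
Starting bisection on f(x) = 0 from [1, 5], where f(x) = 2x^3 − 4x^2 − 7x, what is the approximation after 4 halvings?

m = 3, f(m) = -3 (−); new bracket [3, 5]
m = 4, f(m) = 36 (+); new bracket [3, 4]
m = 3.5, f(m) = 12.25 (+); new bracket [3, 3.5]
m = 3.25, f(m) = 3.6562 (+); new bracket [3, 3.25]

3.25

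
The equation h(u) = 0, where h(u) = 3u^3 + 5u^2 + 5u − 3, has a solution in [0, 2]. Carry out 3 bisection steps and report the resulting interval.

[0.25, 0.5]

midpoint 1: h = 10 > 0 → [0, 1]
midpoint 0.5: h = 1.125 > 0 → [0, 0.5]
midpoint 0.25: h = -1.390625 < 0 → [0.25, 0.5]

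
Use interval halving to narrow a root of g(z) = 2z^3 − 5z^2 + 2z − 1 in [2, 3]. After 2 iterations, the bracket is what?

[2, 2.25]

z = 2.5 gives g = 4, positive; keep [2, 2.5]
z = 2.25 gives g = 0.96875, positive; keep [2, 2.25]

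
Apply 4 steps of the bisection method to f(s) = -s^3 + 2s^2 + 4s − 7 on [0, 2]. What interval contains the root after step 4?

f(1) = -2 < 0, so the root lies in [1, 2]
f(1.5) = 0.125 > 0, so the root lies in [1, 1.5]
f(1.25) = -0.828125 < 0, so the root lies in [1.25, 1.5]
f(1.375) = -0.3184 < 0, so the root lies in [1.375, 1.5]

[1.375, 1.5]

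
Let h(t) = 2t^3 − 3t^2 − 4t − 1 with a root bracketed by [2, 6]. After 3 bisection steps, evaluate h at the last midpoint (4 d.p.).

1.5000

midpoint 4: h = 63 > 0 → [2, 4]
midpoint 3: h = 14 > 0 → [2, 3]
midpoint 2.5: h = 1.5 > 0 → [2, 2.5]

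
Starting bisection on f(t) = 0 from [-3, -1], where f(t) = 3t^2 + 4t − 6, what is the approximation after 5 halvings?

-2.1875

midpoint -2: f = -2 < 0 → [-3, -2]
midpoint -2.5: f = 2.75 > 0 → [-2.5, -2]
midpoint -2.25: f = 0.1875 > 0 → [-2.25, -2]
midpoint -2.125: f = -0.9531 < 0 → [-2.25, -2.125]
midpoint -2.1875: f = -0.3945 < 0 → [-2.25, -2.1875]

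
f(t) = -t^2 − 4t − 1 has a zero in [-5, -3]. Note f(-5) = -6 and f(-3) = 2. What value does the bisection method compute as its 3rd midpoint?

midpoint -4: f = -1 < 0 → [-4, -3]
midpoint -3.5: f = 0.75 > 0 → [-4, -3.5]
midpoint -3.75: f = -0.0625 < 0 → [-3.75, -3.5]

-3.75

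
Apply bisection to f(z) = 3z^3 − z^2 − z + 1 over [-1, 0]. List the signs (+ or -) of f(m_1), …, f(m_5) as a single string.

z = -0.5 gives f = 0.875, positive; keep [-1, -0.5]
z = -0.75 gives f = -0.078125, negative; keep [-0.75, -0.5]
z = -0.625 gives f = 0.501953, positive; keep [-0.75, -0.625]
z = -0.6875 gives f = 0.24, positive; keep [-0.75, -0.6875]
z = -0.71875 gives f = 0.0882, positive; keep [-0.75, -0.71875]

+-+++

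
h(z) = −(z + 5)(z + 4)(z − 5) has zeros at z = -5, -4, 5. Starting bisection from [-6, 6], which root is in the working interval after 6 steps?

5

h(0) = 100 > 0, so the root lies in [0, 6]
h(3) = 112 > 0, so the root lies in [3, 6]
h(4.5) = 40.375 > 0, so the root lies in [4.5, 6]
h(5.25) = -23.7031 < 0, so the root lies in [4.5, 5.25]
h(4.875) = 10.9551 > 0, so the root lies in [4.875, 5.25]
h(5.0625) = -5.6995 < 0, so the root lies in [4.875, 5.0625]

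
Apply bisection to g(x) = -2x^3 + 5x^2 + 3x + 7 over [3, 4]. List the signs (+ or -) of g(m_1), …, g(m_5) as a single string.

g(3.5) = -7 < 0, so the root lies in [3, 3.5]
g(3.25) = 0.90625 > 0, so the root lies in [3.25, 3.5]
g(3.375) = -2.808594 < 0, so the root lies in [3.25, 3.375]
g(3.3125) = -0.8931 < 0, so the root lies in [3.25, 3.3125]
g(3.28125) = 0.0209 > 0, so the root lies in [3.28125, 3.3125]

-+--+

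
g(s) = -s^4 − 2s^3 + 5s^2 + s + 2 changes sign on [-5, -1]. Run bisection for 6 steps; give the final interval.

m = -3, g(m) = 17 (+); new bracket [-5, -3]
m = -4, g(m) = -50 (−); new bracket [-4, -3]
m = -3.5, g(m) = -4.5625 (−); new bracket [-3.5, -3]
m = -3.25, g(m) = 8.6523 (+); new bracket [-3.5, -3.25]
m = -3.375, g(m) = 2.7185 (+); new bracket [-3.5, -3.375]
m = -3.4375, g(m) = -0.7451 (−); new bracket [-3.4375, -3.375]

[-3.4375, -3.375]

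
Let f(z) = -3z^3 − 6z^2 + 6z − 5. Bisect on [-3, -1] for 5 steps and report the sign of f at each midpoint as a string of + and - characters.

z = -2 gives f = -17, negative; keep [-3, -2]
z = -2.5 gives f = -10.625, negative; keep [-3, -2.5]
z = -2.75 gives f = -4.484375, negative; keep [-3, -2.75]
z = -2.875 gives f = -0.5527, negative; keep [-3, -2.875]
z = -2.9375 gives f = 1.6438, positive; keep [-2.9375, -2.875]

----+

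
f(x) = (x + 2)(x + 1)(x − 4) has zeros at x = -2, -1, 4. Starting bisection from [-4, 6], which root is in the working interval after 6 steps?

midpoint 1: f = -18 < 0 → [1, 6]
midpoint 3.5: f = -12.375 < 0 → [3.5, 6]
midpoint 4.75: f = 29.109375 > 0 → [3.5, 4.75]
midpoint 4.125: f = 3.9238 > 0 → [3.5, 4.125]
midpoint 3.8125: f = -5.2449 < 0 → [3.8125, 4.125]
midpoint 3.96875: f = -0.9268 < 0 → [3.96875, 4.125]

4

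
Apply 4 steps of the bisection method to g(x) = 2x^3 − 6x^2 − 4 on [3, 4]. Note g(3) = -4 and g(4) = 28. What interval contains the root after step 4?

[3.1875, 3.25]

m = 3.5, g(m) = 8.25 (+); new bracket [3, 3.5]
m = 3.25, g(m) = 1.28125 (+); new bracket [3, 3.25]
m = 3.125, g(m) = -1.558594 (−); new bracket [3.125, 3.25]
m = 3.1875, g(m) = -0.1899 (−); new bracket [3.1875, 3.25]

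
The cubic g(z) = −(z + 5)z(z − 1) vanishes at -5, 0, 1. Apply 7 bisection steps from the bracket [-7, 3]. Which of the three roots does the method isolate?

z = -2 gives g = -18, negative; keep [-7, -2]
z = -4.5 gives g = -12.375, negative; keep [-7, -4.5]
z = -5.75 gives g = 29.109375, positive; keep [-5.75, -4.5]
z = -5.125 gives g = 3.9238, positive; keep [-5.125, -4.5]
z = -4.8125 gives g = -5.2449, negative; keep [-5.125, -4.8125]
z = -4.96875 gives g = -0.9268, negative; keep [-5.125, -4.96875]
z = -5.046875 gives g = 1.4305, positive; keep [-5.046875, -4.96875]

-5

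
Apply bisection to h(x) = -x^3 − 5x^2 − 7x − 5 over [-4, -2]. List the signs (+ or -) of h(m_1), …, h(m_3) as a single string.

-+-

m = -3, h(m) = -2 (−); new bracket [-4, -3]
m = -3.5, h(m) = 1.125 (+); new bracket [-3.5, -3]
m = -3.25, h(m) = -0.734375 (−); new bracket [-3.5, -3.25]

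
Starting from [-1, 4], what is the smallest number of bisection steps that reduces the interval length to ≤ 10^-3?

Width after n steps is 5/2^n. Need 2^n ≥ 5/10^-3 = 5000.
2^12 = 4096 < 5000 ≤ 2^13 = 8192, so n = 13.

13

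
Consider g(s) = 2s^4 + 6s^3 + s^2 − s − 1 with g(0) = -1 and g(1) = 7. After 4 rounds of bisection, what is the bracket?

[0.5, 0.5625]

g(0.5) = -0.375 < 0, so the root lies in [0.5, 1]
g(0.75) = 1.976562 > 0, so the root lies in [0.5, 0.75]
g(0.625) = 0.535645 > 0, so the root lies in [0.5, 0.625]
g(0.5625) = 0.022 > 0, so the root lies in [0.5, 0.5625]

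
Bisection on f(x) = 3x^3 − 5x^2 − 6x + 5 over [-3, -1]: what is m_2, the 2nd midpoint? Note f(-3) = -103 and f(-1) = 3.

x = -2 gives f = -27, negative; keep [-2, -1]
x = -1.5 gives f = -7.375, negative; keep [-1.5, -1]

-1.5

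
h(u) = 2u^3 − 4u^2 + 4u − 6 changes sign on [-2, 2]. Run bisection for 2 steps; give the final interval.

m = 0, h(m) = -6 (−); new bracket [0, 2]
m = 1, h(m) = -4 (−); new bracket [1, 2]

[1, 2]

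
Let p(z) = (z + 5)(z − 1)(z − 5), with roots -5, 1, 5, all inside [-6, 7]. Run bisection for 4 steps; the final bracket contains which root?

-5

p(0.5) = 12.375 > 0, so the root lies in [-6, 0.5]
p(-2.75) = 65.390625 > 0, so the root lies in [-6, -2.75]
p(-4.375) = 31.494141 > 0, so the root lies in [-6, -4.375]
p(-5.1875) = -11.8191 < 0, so the root lies in [-5.1875, -4.375]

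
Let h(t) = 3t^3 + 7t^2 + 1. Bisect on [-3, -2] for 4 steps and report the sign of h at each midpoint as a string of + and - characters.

-++-

h(-2.5) = -2.125 < 0, so the root lies in [-2.5, -2]
h(-2.25) = 2.265625 > 0, so the root lies in [-2.5, -2.25]
h(-2.375) = 0.294922 > 0, so the root lies in [-2.5, -2.375]
h(-2.4375) = -0.8567 < 0, so the root lies in [-2.4375, -2.375]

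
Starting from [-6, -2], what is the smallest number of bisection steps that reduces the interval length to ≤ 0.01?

9

Width after n steps is 4/2^n. Need 2^n ≥ 4/0.01 = 400.
2^8 = 256 < 400 ≤ 2^9 = 512, so n = 9.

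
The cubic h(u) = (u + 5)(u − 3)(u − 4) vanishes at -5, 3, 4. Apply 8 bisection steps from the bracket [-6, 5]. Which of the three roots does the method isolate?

-5

m = -0.5, h(m) = 70.875 (+); new bracket [-6, -0.5]
m = -3.25, h(m) = 79.296875 (+); new bracket [-6, -3.25]
m = -4.625, h(m) = 24.662109 (+); new bracket [-6, -4.625]
m = -5.3125, h(m) = -24.1907 (−); new bracket [-5.3125, -4.625]
m = -4.96875, h(m) = 2.2334 (+); new bracket [-5.3125, -4.96875]
m = -5.140625, h(m) = -10.464 (−); new bracket [-5.140625, -4.96875]
m = -5.0546875, h(m) = -3.9885 (−); new bracket [-5.0546875, -4.96875]
m = -5.01171875, h(m) = -0.8461 (−); new bracket [-5.01171875, -4.96875]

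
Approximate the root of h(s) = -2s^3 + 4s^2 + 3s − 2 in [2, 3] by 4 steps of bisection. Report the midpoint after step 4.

h(2.5) = -0.75 < 0, so the root lies in [2, 2.5]
h(2.25) = 2.21875 > 0, so the root lies in [2.25, 2.5]
h(2.375) = 0.894531 > 0, so the root lies in [2.375, 2.5]
h(2.4375) = 0.1138 > 0, so the root lies in [2.4375, 2.5]

2.4375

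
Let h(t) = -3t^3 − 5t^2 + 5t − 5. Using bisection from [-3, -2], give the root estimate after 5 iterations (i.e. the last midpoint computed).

midpoint -2.5: h = -1.875 < 0 → [-3, -2.5]
midpoint -2.75: h = 5.828125 > 0 → [-2.75, -2.5]
midpoint -2.625: h = 1.685547 > 0 → [-2.625, -2.5]
midpoint -2.5625: h = -0.1653 < 0 → [-2.625, -2.5625]
midpoint -2.59375: h = 0.7422 > 0 → [-2.59375, -2.5625]

-2.59375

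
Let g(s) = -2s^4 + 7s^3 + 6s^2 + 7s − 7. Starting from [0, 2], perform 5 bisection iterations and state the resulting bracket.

[0.5625, 0.625]

s = 1 gives g = 11, positive; keep [0, 1]
s = 0.5 gives g = -1.25, negative; keep [0.5, 1]
s = 0.75 gives g = 3.945312, positive; keep [0.5, 0.75]
s = 0.625 gives g = 1.1226, positive; keep [0.5, 0.625]
s = 0.5625 gives g = -0.1184, negative; keep [0.5625, 0.625]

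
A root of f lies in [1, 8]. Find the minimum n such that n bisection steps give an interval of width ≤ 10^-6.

23

Width after n steps is 7/2^n. Need 2^n ≥ 7/10^-6 = 7000000.
2^22 = 4194304 < 7000000 ≤ 2^23 = 8388608, so n = 23.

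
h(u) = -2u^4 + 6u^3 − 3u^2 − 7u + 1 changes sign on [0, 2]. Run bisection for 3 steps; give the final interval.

[0, 0.25]

m = 1, h(m) = -5 (−); new bracket [0, 1]
m = 0.5, h(m) = -2.625 (−); new bracket [0, 0.5]
m = 0.25, h(m) = -0.851562 (−); new bracket [0, 0.25]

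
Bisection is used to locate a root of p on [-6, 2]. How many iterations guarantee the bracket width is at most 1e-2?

Width after n steps is 8/2^n. Need 2^n ≥ 8/1e-2 = 800.
2^9 = 512 < 800 ≤ 2^10 = 1024, so n = 10.

10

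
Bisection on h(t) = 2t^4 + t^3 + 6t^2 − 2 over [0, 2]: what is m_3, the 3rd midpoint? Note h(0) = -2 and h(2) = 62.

0.75

midpoint 1: h = 7 > 0 → [0, 1]
midpoint 0.5: h = -0.25 < 0 → [0.5, 1]
midpoint 0.75: h = 2.429688 > 0 → [0.5, 0.75]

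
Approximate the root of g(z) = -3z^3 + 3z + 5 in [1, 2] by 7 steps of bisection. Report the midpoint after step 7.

1.4609375

m = 1.5, g(m) = -0.625 (−); new bracket [1, 1.5]
m = 1.25, g(m) = 2.890625 (+); new bracket [1.25, 1.5]
m = 1.375, g(m) = 1.326172 (+); new bracket [1.375, 1.5]
m = 1.4375, g(m) = 0.4011 (+); new bracket [1.4375, 1.5]
m = 1.46875, g(m) = -0.099 (−); new bracket [1.4375, 1.46875]
m = 1.453125, g(m) = 0.1542 (+); new bracket [1.453125, 1.46875]
m = 1.4609375, g(m) = 0.0284 (+); new bracket [1.4609375, 1.46875]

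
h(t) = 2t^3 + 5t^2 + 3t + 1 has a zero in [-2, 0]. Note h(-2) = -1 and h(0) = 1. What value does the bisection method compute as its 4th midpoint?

h(-1) = 1 > 0, so the root lies in [-2, -1]
h(-1.5) = 1 > 0, so the root lies in [-2, -1.5]
h(-1.75) = 0.34375 > 0, so the root lies in [-2, -1.75]
h(-1.875) = -0.2305 < 0, so the root lies in [-1.875, -1.75]

-1.875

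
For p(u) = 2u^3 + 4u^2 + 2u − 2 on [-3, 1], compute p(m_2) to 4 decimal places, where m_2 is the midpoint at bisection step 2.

-2.0000

midpoint -1: p = -2 < 0 → [-1, 1]
midpoint 0: p = -2 < 0 → [0, 1]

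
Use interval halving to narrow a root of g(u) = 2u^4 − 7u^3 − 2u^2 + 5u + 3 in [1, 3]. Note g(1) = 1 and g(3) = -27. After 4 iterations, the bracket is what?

m = 2, g(m) = -19 (−); new bracket [1, 2]
m = 1.5, g(m) = -7.5 (−); new bracket [1, 1.5]
m = 1.25, g(m) = -2.664062 (−); new bracket [1, 1.25]
m = 1.125, g(m) = -0.6694 (−); new bracket [1, 1.125]

[1, 1.125]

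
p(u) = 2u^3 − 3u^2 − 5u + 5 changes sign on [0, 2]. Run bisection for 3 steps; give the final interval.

[0.75, 1]

u = 1 gives p = -1, negative; keep [0, 1]
u = 0.5 gives p = 2, positive; keep [0.5, 1]
u = 0.75 gives p = 0.40625, positive; keep [0.75, 1]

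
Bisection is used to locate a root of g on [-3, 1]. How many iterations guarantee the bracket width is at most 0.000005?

Width after n steps is 4/2^n. Need 2^n ≥ 4/0.000005 = 800000.
2^19 = 524288 < 800000 ≤ 2^20 = 1048576, so n = 20.

20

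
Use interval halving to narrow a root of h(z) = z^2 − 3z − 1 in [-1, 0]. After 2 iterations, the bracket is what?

m = -0.5, h(m) = 0.75 (+); new bracket [-0.5, 0]
m = -0.25, h(m) = -0.1875 (−); new bracket [-0.5, -0.25]

[-0.5, -0.25]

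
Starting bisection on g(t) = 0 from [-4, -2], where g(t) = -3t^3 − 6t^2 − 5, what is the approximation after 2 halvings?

-2.5

t = -3 gives g = 22, positive; keep [-3, -2]
t = -2.5 gives g = 4.375, positive; keep [-2.5, -2]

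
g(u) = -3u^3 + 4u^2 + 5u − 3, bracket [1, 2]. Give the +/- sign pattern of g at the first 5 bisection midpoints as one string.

+++-+

u = 1.5 gives g = 3.375, positive; keep [1.5, 2]
u = 1.75 gives g = 1.921875, positive; keep [1.75, 2]
u = 1.875 gives g = 0.662109, positive; keep [1.875, 2]
u = 1.9375 gives g = -0.1165, negative; keep [1.875, 1.9375]
u = 1.90625 gives g = 0.2857, positive; keep [1.90625, 1.9375]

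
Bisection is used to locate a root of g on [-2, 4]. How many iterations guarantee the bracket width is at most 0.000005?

21

Width after n steps is 6/2^n. Need 2^n ≥ 6/0.000005 = 1200000.
2^20 = 1048576 < 1200000 ≤ 2^21 = 2097152, so n = 21.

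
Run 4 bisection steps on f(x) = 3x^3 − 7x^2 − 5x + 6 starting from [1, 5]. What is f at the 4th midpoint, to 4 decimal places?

1.7031

x = 3 gives f = 9, positive; keep [1, 3]
x = 2 gives f = -8, negative; keep [2, 3]
x = 2.5 gives f = -3.375, negative; keep [2.5, 3]
x = 2.75 gives f = 1.7031, positive; keep [2.5, 2.75]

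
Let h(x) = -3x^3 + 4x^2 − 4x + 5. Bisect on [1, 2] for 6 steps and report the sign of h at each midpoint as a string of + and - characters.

h(1.5) = -2.125 < 0, so the root lies in [1, 1.5]
h(1.25) = 0.390625 > 0, so the root lies in [1.25, 1.5]
h(1.375) = -0.736328 < 0, so the root lies in [1.25, 1.375]
h(1.3125) = -0.1423 < 0, so the root lies in [1.25, 1.3125]
h(1.28125) = 0.1315 > 0, so the root lies in [1.28125, 1.3125]
h(1.296875) = -0.0035 < 0, so the root lies in [1.28125, 1.296875]

-+--+-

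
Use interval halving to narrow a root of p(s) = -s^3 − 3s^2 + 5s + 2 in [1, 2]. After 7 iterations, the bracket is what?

midpoint 1.5: p = -0.625 < 0 → [1, 1.5]
midpoint 1.25: p = 1.609375 > 0 → [1.25, 1.5]
midpoint 1.375: p = 0.603516 > 0 → [1.375, 1.5]
midpoint 1.4375: p = 0.0178 > 0 → [1.4375, 1.5]
midpoint 1.46875: p = -0.2964 < 0 → [1.4375, 1.46875]
midpoint 1.453125: p = -0.1375 < 0 → [1.4375, 1.453125]
midpoint 1.4453125: p = -0.0594 < 0 → [1.4375, 1.4453125]

[1.4375, 1.4453125]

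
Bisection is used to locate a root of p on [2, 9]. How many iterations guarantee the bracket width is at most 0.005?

11

Width after n steps is 7/2^n. Need 2^n ≥ 7/0.005 = 1400.
2^10 = 1024 < 1400 ≤ 2^11 = 2048, so n = 11.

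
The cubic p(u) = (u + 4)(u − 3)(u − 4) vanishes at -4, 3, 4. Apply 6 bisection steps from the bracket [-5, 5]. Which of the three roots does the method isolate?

midpoint 0: p = 48 > 0 → [-5, 0]
midpoint -2.5: p = 53.625 > 0 → [-5, -2.5]
midpoint -3.75: p = 13.078125 > 0 → [-5, -3.75]
midpoint -4.375: p = -23.1621 < 0 → [-4.375, -3.75]
midpoint -4.0625: p = -3.5588 < 0 → [-4.0625, -3.75]
midpoint -3.90625: p = 5.119 > 0 → [-4.0625, -3.90625]

-4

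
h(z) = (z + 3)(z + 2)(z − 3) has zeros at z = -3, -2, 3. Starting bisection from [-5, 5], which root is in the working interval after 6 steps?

3

midpoint 0: h = -18 < 0 → [0, 5]
midpoint 2.5: h = -12.375 < 0 → [2.5, 5]
midpoint 3.75: h = 29.109375 > 0 → [2.5, 3.75]
midpoint 3.125: h = 3.9238 > 0 → [2.5, 3.125]
midpoint 2.8125: h = -5.2449 < 0 → [2.8125, 3.125]
midpoint 2.96875: h = -0.9268 < 0 → [2.96875, 3.125]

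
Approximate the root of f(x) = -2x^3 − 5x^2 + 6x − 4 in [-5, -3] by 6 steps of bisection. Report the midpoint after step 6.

-3.53125

x = -4 gives f = 20, positive; keep [-4, -3]
x = -3.5 gives f = -0.5, negative; keep [-4, -3.5]
x = -3.75 gives f = 8.65625, positive; keep [-3.75, -3.5]
x = -3.625 gives f = 3.8164, positive; keep [-3.625, -3.5]
x = -3.5625 gives f = 1.5942, positive; keep [-3.5625, -3.5]
x = -3.53125 gives f = 0.5313, positive; keep [-3.53125, -3.5]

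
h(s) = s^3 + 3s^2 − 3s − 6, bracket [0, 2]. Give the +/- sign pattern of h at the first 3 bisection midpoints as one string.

s = 1 gives h = -5, negative; keep [1, 2]
s = 1.5 gives h = -0.375, negative; keep [1.5, 2]
s = 1.75 gives h = 3.296875, positive; keep [1.5, 1.75]

--+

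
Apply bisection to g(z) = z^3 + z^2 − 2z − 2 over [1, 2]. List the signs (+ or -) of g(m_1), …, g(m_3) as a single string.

+--

m = 1.5, g(m) = 0.625 (+); new bracket [1, 1.5]
m = 1.25, g(m) = -0.984375 (−); new bracket [1.25, 1.5]
m = 1.375, g(m) = -0.259766 (−); new bracket [1.375, 1.5]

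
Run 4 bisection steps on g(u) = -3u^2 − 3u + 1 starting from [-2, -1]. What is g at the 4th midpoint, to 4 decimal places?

-0.2305

midpoint -1.5: g = -1.25 < 0 → [-1.5, -1]
midpoint -1.25: g = 0.0625 > 0 → [-1.5, -1.25]
midpoint -1.375: g = -0.546875 < 0 → [-1.375, -1.25]
midpoint -1.3125: g = -0.2305 < 0 → [-1.3125, -1.25]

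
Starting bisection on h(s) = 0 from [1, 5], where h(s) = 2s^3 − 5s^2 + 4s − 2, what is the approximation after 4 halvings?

1.75

m = 3, h(m) = 19 (+); new bracket [1, 3]
m = 2, h(m) = 2 (+); new bracket [1, 2]
m = 1.5, h(m) = -0.5 (−); new bracket [1.5, 2]
m = 1.75, h(m) = 0.4062 (+); new bracket [1.5, 1.75]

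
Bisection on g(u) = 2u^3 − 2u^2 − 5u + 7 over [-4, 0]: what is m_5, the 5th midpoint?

m = -2, g(m) = -7 (−); new bracket [-2, 0]
m = -1, g(m) = 8 (+); new bracket [-2, -1]
m = -1.5, g(m) = 3.25 (+); new bracket [-2, -1.5]
m = -1.75, g(m) = -1.0938 (−); new bracket [-1.75, -1.5]
m = -1.625, g(m) = 1.2617 (+); new bracket [-1.75, -1.625]

-1.625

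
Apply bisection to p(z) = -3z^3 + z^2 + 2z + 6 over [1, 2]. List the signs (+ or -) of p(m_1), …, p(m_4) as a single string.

m = 1.5, p(m) = 1.125 (+); new bracket [1.5, 2]
m = 1.75, p(m) = -3.515625 (−); new bracket [1.5, 1.75]
m = 1.625, p(m) = -0.982422 (−); new bracket [1.5, 1.625]
m = 1.5625, p(m) = 0.1223 (+); new bracket [1.5625, 1.625]

+--+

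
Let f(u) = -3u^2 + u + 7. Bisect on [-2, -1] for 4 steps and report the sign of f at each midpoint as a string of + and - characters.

-+-+

m = -1.5, f(m) = -1.25 (−); new bracket [-1.5, -1]
m = -1.25, f(m) = 1.0625 (+); new bracket [-1.5, -1.25]
m = -1.375, f(m) = -0.046875 (−); new bracket [-1.375, -1.25]
m = -1.3125, f(m) = 0.5195 (+); new bracket [-1.375, -1.3125]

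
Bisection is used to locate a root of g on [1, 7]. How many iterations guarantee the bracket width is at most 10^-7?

Width after n steps is 6/2^n. Need 2^n ≥ 6/10^-7 = 60000000.
2^25 = 33554432 < 60000000 ≤ 2^26 = 67108864, so n = 26.

26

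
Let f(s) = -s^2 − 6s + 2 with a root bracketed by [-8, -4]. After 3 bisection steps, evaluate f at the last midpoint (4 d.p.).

-1.2500

f(-6) = 2 > 0, so the root lies in [-8, -6]
f(-7) = -5 < 0, so the root lies in [-7, -6]
f(-6.5) = -1.25 < 0, so the root lies in [-6.5, -6]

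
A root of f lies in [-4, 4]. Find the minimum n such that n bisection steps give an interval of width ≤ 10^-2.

Width after n steps is 8/2^n. Need 2^n ≥ 8/10^-2 = 800.
2^9 = 512 < 800 ≤ 2^10 = 1024, so n = 10.

10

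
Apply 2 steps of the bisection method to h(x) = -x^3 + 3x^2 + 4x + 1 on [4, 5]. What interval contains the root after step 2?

midpoint 4.5: h = -11.375 < 0 → [4, 4.5]
midpoint 4.25: h = -4.578125 < 0 → [4, 4.25]

[4, 4.25]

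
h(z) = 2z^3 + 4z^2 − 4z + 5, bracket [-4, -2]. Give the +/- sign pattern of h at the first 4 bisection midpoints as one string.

z = -3 gives h = -1, negative; keep [-3, -2]
z = -2.5 gives h = 8.75, positive; keep [-3, -2.5]
z = -2.75 gives h = 4.65625, positive; keep [-3, -2.75]
z = -2.875 gives h = 2.0352, positive; keep [-3, -2.875]

-+++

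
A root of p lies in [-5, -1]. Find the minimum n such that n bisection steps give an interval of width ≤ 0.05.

7

Width after n steps is 4/2^n. Need 2^n ≥ 4/0.05 = 80.
2^6 = 64 < 80 ≤ 2^7 = 128, so n = 7.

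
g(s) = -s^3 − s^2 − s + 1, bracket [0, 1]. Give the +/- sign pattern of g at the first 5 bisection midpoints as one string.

+---+

midpoint 0.5: g = 0.125 > 0 → [0.5, 1]
midpoint 0.75: g = -0.734375 < 0 → [0.5, 0.75]
midpoint 0.625: g = -0.259766 < 0 → [0.5, 0.625]
midpoint 0.5625: g = -0.0569 < 0 → [0.5, 0.5625]
midpoint 0.53125: g = 0.0366 > 0 → [0.53125, 0.5625]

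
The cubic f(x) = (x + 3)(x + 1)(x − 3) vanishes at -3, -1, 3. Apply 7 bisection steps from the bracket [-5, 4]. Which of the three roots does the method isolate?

3

m = -0.5, f(m) = -4.375 (−); new bracket [-0.5, 4]
m = 1.75, f(m) = -16.328125 (−); new bracket [1.75, 4]
m = 2.875, f(m) = -2.845703 (−); new bracket [2.875, 4]
m = 3.4375, f(m) = 12.4978 (+); new bracket [2.875, 3.4375]
m = 3.15625, f(m) = 3.998 (+); new bracket [2.875, 3.15625]
m = 3.015625, f(m) = 0.3774 (+); new bracket [2.875, 3.015625]
m = 2.9453125, f(m) = -1.2828 (−); new bracket [2.9453125, 3.015625]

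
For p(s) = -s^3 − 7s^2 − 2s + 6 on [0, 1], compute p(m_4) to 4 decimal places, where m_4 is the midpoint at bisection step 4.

-0.7825

m = 0.5, p(m) = 3.125 (+); new bracket [0.5, 1]
m = 0.75, p(m) = 0.140625 (+); new bracket [0.75, 1]
m = 0.875, p(m) = -1.779297 (−); new bracket [0.75, 0.875]
m = 0.8125, p(m) = -0.7825 (−); new bracket [0.75, 0.8125]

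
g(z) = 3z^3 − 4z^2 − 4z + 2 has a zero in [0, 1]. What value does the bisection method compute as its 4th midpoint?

midpoint 0.5: g = -0.625 < 0 → [0, 0.5]
midpoint 0.25: g = 0.796875 > 0 → [0.25, 0.5]
midpoint 0.375: g = 0.095703 > 0 → [0.375, 0.5]
midpoint 0.4375: g = -0.2644 < 0 → [0.375, 0.4375]

0.4375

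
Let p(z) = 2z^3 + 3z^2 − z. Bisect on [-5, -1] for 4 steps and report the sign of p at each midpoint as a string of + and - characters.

z = -3 gives p = -24, negative; keep [-3, -1]
z = -2 gives p = -2, negative; keep [-2, -1]
z = -1.5 gives p = 1.5, positive; keep [-2, -1.5]
z = -1.75 gives p = 0.2188, positive; keep [-2, -1.75]

--++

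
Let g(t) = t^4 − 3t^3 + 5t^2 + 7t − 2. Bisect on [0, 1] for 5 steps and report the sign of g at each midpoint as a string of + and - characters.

++---

m = 0.5, g(m) = 2.4375 (+); new bracket [0, 0.5]
m = 0.25, g(m) = 0.019531 (+); new bracket [0, 0.25]
m = 0.125, g(m) = -1.05249 (−); new bracket [0.125, 0.25]
m = 0.1875, g(m) = -0.5303 (−); new bracket [0.1875, 0.25]
m = 0.21875, g(m) = -0.2586 (−); new bracket [0.21875, 0.25]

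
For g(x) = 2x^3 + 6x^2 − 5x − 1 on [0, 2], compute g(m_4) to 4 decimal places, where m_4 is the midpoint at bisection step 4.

g(1) = 2 > 0, so the root lies in [0, 1]
g(0.5) = -1.75 < 0, so the root lies in [0.5, 1]
g(0.75) = -0.53125 < 0, so the root lies in [0.75, 1]
g(0.875) = 0.5586 > 0, so the root lies in [0.75, 0.875]

0.5586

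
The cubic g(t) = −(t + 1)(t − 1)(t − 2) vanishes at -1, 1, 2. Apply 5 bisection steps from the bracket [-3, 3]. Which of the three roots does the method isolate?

t = 0 gives g = -2, negative; keep [-3, 0]
t = -1.5 gives g = 4.375, positive; keep [-1.5, 0]
t = -0.75 gives g = -1.203125, negative; keep [-1.5, -0.75]
t = -1.125 gives g = 0.8301, positive; keep [-1.125, -0.75]
t = -0.9375 gives g = -0.3557, negative; keep [-1.125, -0.9375]

-1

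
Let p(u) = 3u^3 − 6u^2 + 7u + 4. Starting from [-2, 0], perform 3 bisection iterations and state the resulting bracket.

[-0.5, -0.25]

m = -1, p(m) = -12 (−); new bracket [-1, 0]
m = -0.5, p(m) = -1.375 (−); new bracket [-0.5, 0]
m = -0.25, p(m) = 1.828125 (+); new bracket [-0.5, -0.25]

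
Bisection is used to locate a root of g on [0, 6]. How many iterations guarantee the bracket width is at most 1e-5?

Width after n steps is 6/2^n. Need 2^n ≥ 6/1e-5 = 600000.
2^19 = 524288 < 600000 ≤ 2^20 = 1048576, so n = 20.

20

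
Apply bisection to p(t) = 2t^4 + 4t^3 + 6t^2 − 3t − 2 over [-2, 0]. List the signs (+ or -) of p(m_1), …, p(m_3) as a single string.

++-

m = -1, p(m) = 5 (+); new bracket [-1, 0]
m = -0.5, p(m) = 0.625 (+); new bracket [-0.5, 0]
m = -0.25, p(m) = -0.929688 (−); new bracket [-0.5, -0.25]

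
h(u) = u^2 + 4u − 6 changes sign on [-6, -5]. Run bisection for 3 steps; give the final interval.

[-5.25, -5.125]

midpoint -5.5: h = 2.25 > 0 → [-5.5, -5]
midpoint -5.25: h = 0.5625 > 0 → [-5.25, -5]
midpoint -5.125: h = -0.234375 < 0 → [-5.25, -5.125]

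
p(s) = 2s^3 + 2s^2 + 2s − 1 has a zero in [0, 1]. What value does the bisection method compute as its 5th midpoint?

0.34375

m = 0.5, p(m) = 0.75 (+); new bracket [0, 0.5]
m = 0.25, p(m) = -0.34375 (−); new bracket [0.25, 0.5]
m = 0.375, p(m) = 0.136719 (+); new bracket [0.25, 0.375]
m = 0.3125, p(m) = -0.1187 (−); new bracket [0.3125, 0.375]
m = 0.34375, p(m) = 0.0051 (+); new bracket [0.3125, 0.34375]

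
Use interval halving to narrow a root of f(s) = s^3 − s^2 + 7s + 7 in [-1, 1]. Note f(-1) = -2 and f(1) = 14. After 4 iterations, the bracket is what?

[-0.875, -0.75]

midpoint 0: f = 7 > 0 → [-1, 0]
midpoint -0.5: f = 3.125 > 0 → [-1, -0.5]
midpoint -0.75: f = 0.765625 > 0 → [-1, -0.75]
midpoint -0.875: f = -0.5605 < 0 → [-0.875, -0.75]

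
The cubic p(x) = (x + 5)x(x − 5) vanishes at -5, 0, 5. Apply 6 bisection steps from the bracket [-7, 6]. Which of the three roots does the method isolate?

m = -0.5, p(m) = 12.375 (+); new bracket [-7, -0.5]
m = -3.75, p(m) = 41.015625 (+); new bracket [-7, -3.75]
m = -5.375, p(m) = -20.912109 (−); new bracket [-5.375, -3.75]
m = -4.5625, p(m) = 19.0876 (+); new bracket [-5.375, -4.5625]
m = -4.96875, p(m) = 1.5479 (+); new bracket [-5.375, -4.96875]
m = -5.171875, p(m) = -9.0419 (−); new bracket [-5.171875, -4.96875]

-5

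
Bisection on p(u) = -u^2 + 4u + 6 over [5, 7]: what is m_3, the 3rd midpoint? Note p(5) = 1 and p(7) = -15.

5.25

u = 6 gives p = -6, negative; keep [5, 6]
u = 5.5 gives p = -2.25, negative; keep [5, 5.5]
u = 5.25 gives p = -0.5625, negative; keep [5, 5.25]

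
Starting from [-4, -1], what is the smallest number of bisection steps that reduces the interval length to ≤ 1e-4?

15

Width after n steps is 3/2^n. Need 2^n ≥ 3/1e-4 = 30000.
2^14 = 16384 < 30000 ≤ 2^15 = 32768, so n = 15.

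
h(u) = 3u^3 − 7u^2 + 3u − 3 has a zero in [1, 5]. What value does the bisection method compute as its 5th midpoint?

m = 3, h(m) = 24 (+); new bracket [1, 3]
m = 2, h(m) = -1 (−); new bracket [2, 3]
m = 2.5, h(m) = 7.625 (+); new bracket [2, 2.5]
m = 2.25, h(m) = 2.4844 (+); new bracket [2, 2.25]
m = 2.125, h(m) = 0.5527 (+); new bracket [2, 2.125]

2.125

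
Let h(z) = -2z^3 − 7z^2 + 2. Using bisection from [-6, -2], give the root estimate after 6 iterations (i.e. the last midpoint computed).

-3.4375

z = -4 gives h = 18, positive; keep [-4, -2]
z = -3 gives h = -7, negative; keep [-4, -3]
z = -3.5 gives h = 2, positive; keep [-3.5, -3]
z = -3.25 gives h = -3.2812, negative; keep [-3.5, -3.25]
z = -3.375 gives h = -0.8477, negative; keep [-3.5, -3.375]
z = -3.4375 gives h = 0.5229, positive; keep [-3.4375, -3.375]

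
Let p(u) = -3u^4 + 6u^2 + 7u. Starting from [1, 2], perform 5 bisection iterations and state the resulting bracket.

[1.8125, 1.84375]

m = 1.5, p(m) = 8.8125 (+); new bracket [1.5, 2]
m = 1.75, p(m) = 2.488281 (+); new bracket [1.75, 2]
m = 1.875, p(m) = -2.860107 (−); new bracket [1.75, 1.875]
m = 1.8125, p(m) = 0.0217 (+); new bracket [1.8125, 1.875]
m = 1.84375, p(m) = -1.3653 (−); new bracket [1.8125, 1.84375]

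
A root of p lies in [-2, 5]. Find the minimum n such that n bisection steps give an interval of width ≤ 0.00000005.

Width after n steps is 7/2^n. Need 2^n ≥ 7/0.00000005 = 140000000.
2^27 = 134217728 < 140000000 ≤ 2^28 = 268435456, so n = 28.

28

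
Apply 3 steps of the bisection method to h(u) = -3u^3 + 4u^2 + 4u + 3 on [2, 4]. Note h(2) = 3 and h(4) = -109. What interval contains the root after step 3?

h(3) = -30 < 0, so the root lies in [2, 3]
h(2.5) = -8.875 < 0, so the root lies in [2, 2.5]
h(2.25) = -1.921875 < 0, so the root lies in [2, 2.25]

[2, 2.25]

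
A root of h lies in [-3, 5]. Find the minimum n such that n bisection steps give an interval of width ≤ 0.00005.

18

Width after n steps is 8/2^n. Need 2^n ≥ 8/0.00005 = 160000.
2^17 = 131072 < 160000 ≤ 2^18 = 262144, so n = 18.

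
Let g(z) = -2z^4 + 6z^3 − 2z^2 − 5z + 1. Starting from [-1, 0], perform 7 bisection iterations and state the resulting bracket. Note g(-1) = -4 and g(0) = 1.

midpoint -0.5: g = 2.125 > 0 → [-1, -0.5]
midpoint -0.75: g = 0.460938 > 0 → [-1, -0.75]
midpoint -0.875: g = -1.348145 < 0 → [-0.875, -0.75]
midpoint -0.8125: g = -0.3477 < 0 → [-0.8125, -0.75]
midpoint -0.78125: g = 0.0795 > 0 → [-0.8125, -0.78125]
midpoint -0.796875: g = -0.1283 < 0 → [-0.796875, -0.78125]
midpoint -0.7890625: g = -0.023 < 0 → [-0.7890625, -0.78125]

[-0.7890625, -0.78125]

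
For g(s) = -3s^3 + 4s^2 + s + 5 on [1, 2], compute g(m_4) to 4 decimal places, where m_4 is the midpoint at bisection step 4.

midpoint 1.5: g = 5.375 > 0 → [1.5, 2]
midpoint 1.75: g = 2.921875 > 0 → [1.75, 2]
midpoint 1.875: g = 1.162109 > 0 → [1.875, 2]
midpoint 1.9375: g = 0.1335 > 0 → [1.9375, 2]

0.1335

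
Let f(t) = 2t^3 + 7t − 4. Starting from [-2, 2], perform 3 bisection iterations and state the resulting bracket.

[0.5, 1]

f(0) = -4 < 0, so the root lies in [0, 2]
f(1) = 5 > 0, so the root lies in [0, 1]
f(0.5) = -0.25 < 0, so the root lies in [0.5, 1]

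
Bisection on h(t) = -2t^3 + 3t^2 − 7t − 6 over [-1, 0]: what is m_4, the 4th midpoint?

h(-0.5) = -1.5 < 0, so the root lies in [-1, -0.5]
h(-0.75) = 1.78125 > 0, so the root lies in [-0.75, -0.5]
h(-0.625) = 0.035156 > 0, so the root lies in [-0.625, -0.5]
h(-0.5625) = -0.7573 < 0, so the root lies in [-0.625, -0.5625]

-0.5625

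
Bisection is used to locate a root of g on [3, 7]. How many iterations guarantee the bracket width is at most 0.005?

10

Width after n steps is 4/2^n. Need 2^n ≥ 4/0.005 = 800.
2^9 = 512 < 800 ≤ 2^10 = 1024, so n = 10.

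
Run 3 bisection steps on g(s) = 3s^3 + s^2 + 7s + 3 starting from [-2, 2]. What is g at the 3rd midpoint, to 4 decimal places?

-0.6250

m = 0, g(m) = 3 (+); new bracket [-2, 0]
m = -1, g(m) = -6 (−); new bracket [-1, 0]
m = -0.5, g(m) = -0.625 (−); new bracket [-0.5, 0]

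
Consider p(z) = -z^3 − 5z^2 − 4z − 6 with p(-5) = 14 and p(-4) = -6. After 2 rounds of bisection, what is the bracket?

[-4.5, -4.25]

m = -4.5, p(m) = 1.875 (+); new bracket [-4.5, -4]
m = -4.25, p(m) = -2.546875 (−); new bracket [-4.5, -4.25]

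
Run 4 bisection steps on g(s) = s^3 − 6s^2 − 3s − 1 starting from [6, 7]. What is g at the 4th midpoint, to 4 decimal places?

-2.1819

g(6.5) = 0.625 > 0, so the root lies in [6, 6.5]
g(6.25) = -9.984375 < 0, so the root lies in [6.25, 6.5]
g(6.375) = -4.884766 < 0, so the root lies in [6.375, 6.5]
g(6.4375) = -2.1819 < 0, so the root lies in [6.4375, 6.5]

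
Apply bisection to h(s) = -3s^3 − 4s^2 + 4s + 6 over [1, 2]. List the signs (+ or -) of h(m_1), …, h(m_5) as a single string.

h(1.5) = -7.125 < 0, so the root lies in [1, 1.5]
h(1.25) = -1.109375 < 0, so the root lies in [1, 1.25]
h(1.125) = 1.166016 > 0, so the root lies in [1.125, 1.25]
h(1.1875) = 0.0857 > 0, so the root lies in [1.1875, 1.25]
h(1.21875) = -0.4972 < 0, so the root lies in [1.1875, 1.21875]

--++-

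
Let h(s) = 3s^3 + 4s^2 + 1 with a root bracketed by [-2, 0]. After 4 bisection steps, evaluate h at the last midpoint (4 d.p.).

0.7637

h(-1) = 2 > 0, so the root lies in [-2, -1]
h(-1.5) = -0.125 < 0, so the root lies in [-1.5, -1]
h(-1.25) = 1.390625 > 0, so the root lies in [-1.5, -1.25]
h(-1.375) = 0.7637 > 0, so the root lies in [-1.5, -1.375]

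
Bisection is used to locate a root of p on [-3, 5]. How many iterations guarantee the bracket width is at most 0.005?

Width after n steps is 8/2^n. Need 2^n ≥ 8/0.005 = 1600.
2^10 = 1024 < 1600 ≤ 2^11 = 2048, so n = 11.

11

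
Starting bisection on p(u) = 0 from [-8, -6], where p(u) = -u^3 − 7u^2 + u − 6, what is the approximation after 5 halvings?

-7.3125

p(-7) = -13 < 0, so the root lies in [-8, -7]
p(-7.5) = 14.625 > 0, so the root lies in [-7.5, -7]
p(-7.25) = -0.109375 < 0, so the root lies in [-7.5, -7.25]
p(-7.375) = 7.0215 > 0, so the root lies in [-7.375, -7.25]
p(-7.3125) = 3.3977 > 0, so the root lies in [-7.3125, -7.25]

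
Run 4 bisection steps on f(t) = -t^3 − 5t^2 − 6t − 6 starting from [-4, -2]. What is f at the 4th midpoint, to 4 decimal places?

f(-3) = -6 < 0, so the root lies in [-4, -3]
f(-3.5) = -3.375 < 0, so the root lies in [-4, -3.5]
f(-3.75) = -1.078125 < 0, so the root lies in [-4, -3.75]
f(-3.875) = 0.3574 > 0, so the root lies in [-3.875, -3.75]

0.3574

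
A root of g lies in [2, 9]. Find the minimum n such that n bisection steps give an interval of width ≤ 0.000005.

Width after n steps is 7/2^n. Need 2^n ≥ 7/0.000005 = 1400000.
2^20 = 1048576 < 1400000 ≤ 2^21 = 2097152, so n = 21.

21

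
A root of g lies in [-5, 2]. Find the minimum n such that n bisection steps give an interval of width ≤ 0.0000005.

Width after n steps is 7/2^n. Need 2^n ≥ 7/0.0000005 = 14000000.
2^23 = 8388608 < 14000000 ≤ 2^24 = 16777216, so n = 24.

24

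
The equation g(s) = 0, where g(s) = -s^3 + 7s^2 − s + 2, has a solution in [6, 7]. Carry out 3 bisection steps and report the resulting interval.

g(6.5) = 16.625 > 0, so the root lies in [6.5, 7]
g(6.75) = 6.640625 > 0, so the root lies in [6.75, 7]
g(6.875) = 1.033203 > 0, so the root lies in [6.875, 7]

[6.875, 7]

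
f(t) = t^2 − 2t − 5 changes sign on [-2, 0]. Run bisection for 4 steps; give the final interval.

t = -1 gives f = -2, negative; keep [-2, -1]
t = -1.5 gives f = 0.25, positive; keep [-1.5, -1]
t = -1.25 gives f = -0.9375, negative; keep [-1.5, -1.25]
t = -1.375 gives f = -0.3594, negative; keep [-1.5, -1.375]

[-1.5, -1.375]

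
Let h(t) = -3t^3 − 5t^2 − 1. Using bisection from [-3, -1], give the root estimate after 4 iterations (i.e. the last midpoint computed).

-1.875

t = -2 gives h = 3, positive; keep [-2, -1]
t = -1.5 gives h = -2.125, negative; keep [-2, -1.5]
t = -1.75 gives h = -0.234375, negative; keep [-2, -1.75]
t = -1.875 gives h = 1.1973, positive; keep [-1.875, -1.75]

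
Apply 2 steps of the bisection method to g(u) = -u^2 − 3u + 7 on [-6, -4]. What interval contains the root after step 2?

[-5, -4.5]

g(-5) = -3 < 0, so the root lies in [-5, -4]
g(-4.5) = 0.25 > 0, so the root lies in [-5, -4.5]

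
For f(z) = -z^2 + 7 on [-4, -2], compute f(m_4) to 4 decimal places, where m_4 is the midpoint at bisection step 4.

z = -3 gives f = -2, negative; keep [-3, -2]
z = -2.5 gives f = 0.75, positive; keep [-3, -2.5]
z = -2.75 gives f = -0.5625, negative; keep [-2.75, -2.5]
z = -2.625 gives f = 0.1094, positive; keep [-2.75, -2.625]

0.1094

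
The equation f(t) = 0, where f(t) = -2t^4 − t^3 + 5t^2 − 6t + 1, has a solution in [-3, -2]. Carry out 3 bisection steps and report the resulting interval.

m = -2.5, f(m) = -15.25 (−); new bracket [-2.5, -2]
m = -2.25, f(m) = -0.054688 (−); new bracket [-2.25, -2]
m = -2.125, f(m) = 5.14209 (+); new bracket [-2.25, -2.125]

[-2.25, -2.125]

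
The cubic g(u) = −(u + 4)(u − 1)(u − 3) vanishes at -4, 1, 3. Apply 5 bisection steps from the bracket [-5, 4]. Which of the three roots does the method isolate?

u = -0.5 gives g = -18.375, negative; keep [-5, -0.5]
u = -2.75 gives g = -26.953125, negative; keep [-5, -2.75]
u = -3.875 gives g = -4.189453, negative; keep [-5, -3.875]
u = -4.4375 gives g = 17.6931, positive; keep [-4.4375, -3.875]
u = -4.15625 gives g = 5.7655, positive; keep [-4.15625, -3.875]

-4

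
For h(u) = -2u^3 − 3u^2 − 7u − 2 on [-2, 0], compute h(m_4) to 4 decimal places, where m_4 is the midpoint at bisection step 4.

h(-1) = 4 > 0, so the root lies in [-1, 0]
h(-0.5) = 1 > 0, so the root lies in [-0.5, 0]
h(-0.25) = -0.40625 < 0, so the root lies in [-0.5, -0.25]
h(-0.375) = 0.3086 > 0, so the root lies in [-0.375, -0.25]

0.3086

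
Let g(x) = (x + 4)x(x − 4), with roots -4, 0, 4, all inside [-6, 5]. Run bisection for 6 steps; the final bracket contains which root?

x = -0.5 gives g = 7.875, positive; keep [-6, -0.5]
x = -3.25 gives g = 17.671875, positive; keep [-6, -3.25]
x = -4.625 gives g = -24.931641, negative; keep [-4.625, -3.25]
x = -3.9375 gives g = 1.9534, positive; keep [-4.625, -3.9375]
x = -4.28125 gives g = -9.9715, negative; keep [-4.28125, -3.9375]
x = -4.109375 gives g = -3.6449, negative; keep [-4.109375, -3.9375]

-4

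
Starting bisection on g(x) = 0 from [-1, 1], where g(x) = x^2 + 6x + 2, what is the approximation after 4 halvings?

-0.375

g(0) = 2 > 0, so the root lies in [-1, 0]
g(-0.5) = -0.75 < 0, so the root lies in [-0.5, 0]
g(-0.25) = 0.5625 > 0, so the root lies in [-0.5, -0.25]
g(-0.375) = -0.1094 < 0, so the root lies in [-0.375, -0.25]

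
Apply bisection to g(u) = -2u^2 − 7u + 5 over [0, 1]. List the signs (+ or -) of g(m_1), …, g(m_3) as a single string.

+--

m = 0.5, g(m) = 1 (+); new bracket [0.5, 1]
m = 0.75, g(m) = -1.375 (−); new bracket [0.5, 0.75]
m = 0.625, g(m) = -0.15625 (−); new bracket [0.5, 0.625]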